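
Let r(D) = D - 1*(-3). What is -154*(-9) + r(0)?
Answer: 1389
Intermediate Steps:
r(D) = 3 + D (r(D) = D + 3 = 3 + D)
-154*(-9) + r(0) = -154*(-9) + (3 + 0) = 1386 + 3 = 1389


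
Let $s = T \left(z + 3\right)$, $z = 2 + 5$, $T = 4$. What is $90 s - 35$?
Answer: $3565$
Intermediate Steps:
$z = 7$
$s = 40$ ($s = 4 \left(7 + 3\right) = 4 \cdot 10 = 40$)
$90 s - 35 = 90 \cdot 40 - 35 = 3600 - 35 = 3565$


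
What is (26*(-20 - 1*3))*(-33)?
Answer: 19734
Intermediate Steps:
(26*(-20 - 1*3))*(-33) = (26*(-20 - 3))*(-33) = (26*(-23))*(-33) = -598*(-33) = 19734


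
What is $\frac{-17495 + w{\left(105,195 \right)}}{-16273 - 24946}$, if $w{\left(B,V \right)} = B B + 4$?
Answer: $\frac{6466}{41219} \approx 0.15687$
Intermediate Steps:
$w{\left(B,V \right)} = 4 + B^{2}$ ($w{\left(B,V \right)} = B^{2} + 4 = 4 + B^{2}$)
$\frac{-17495 + w{\left(105,195 \right)}}{-16273 - 24946} = \frac{-17495 + \left(4 + 105^{2}\right)}{-16273 - 24946} = \frac{-17495 + \left(4 + 11025\right)}{-41219} = \left(-17495 + 11029\right) \left(- \frac{1}{41219}\right) = \left(-6466\right) \left(- \frac{1}{41219}\right) = \frac{6466}{41219}$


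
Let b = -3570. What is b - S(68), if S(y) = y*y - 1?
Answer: -8193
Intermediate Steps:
S(y) = -1 + y² (S(y) = y² - 1 = -1 + y²)
b - S(68) = -3570 - (-1 + 68²) = -3570 - (-1 + 4624) = -3570 - 1*4623 = -3570 - 4623 = -8193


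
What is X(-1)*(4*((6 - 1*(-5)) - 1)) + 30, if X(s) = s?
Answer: -10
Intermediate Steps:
X(-1)*(4*((6 - 1*(-5)) - 1)) + 30 = -4*((6 - 1*(-5)) - 1) + 30 = -4*((6 + 5) - 1) + 30 = -4*(11 - 1) + 30 = -4*10 + 30 = -1*40 + 30 = -40 + 30 = -10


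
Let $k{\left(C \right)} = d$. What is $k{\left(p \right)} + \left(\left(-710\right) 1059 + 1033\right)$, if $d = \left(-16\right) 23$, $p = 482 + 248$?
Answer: $-751225$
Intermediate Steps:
$p = 730$
$d = -368$
$k{\left(C \right)} = -368$
$k{\left(p \right)} + \left(\left(-710\right) 1059 + 1033\right) = -368 + \left(\left(-710\right) 1059 + 1033\right) = -368 + \left(-751890 + 1033\right) = -368 - 750857 = -751225$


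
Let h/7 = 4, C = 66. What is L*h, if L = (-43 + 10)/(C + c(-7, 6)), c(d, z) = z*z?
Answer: -154/17 ≈ -9.0588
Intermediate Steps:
c(d, z) = z**2
h = 28 (h = 7*4 = 28)
L = -11/34 (L = (-43 + 10)/(66 + 6**2) = -33/(66 + 36) = -33/102 = -33*1/102 = -11/34 ≈ -0.32353)
L*h = -11/34*28 = -154/17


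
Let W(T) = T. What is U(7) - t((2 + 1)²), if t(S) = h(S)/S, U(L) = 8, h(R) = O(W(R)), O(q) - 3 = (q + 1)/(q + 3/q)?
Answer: 317/42 ≈ 7.5476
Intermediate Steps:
O(q) = 3 + (1 + q)/(q + 3/q) (O(q) = 3 + (q + 1)/(q + 3/q) = 3 + (1 + q)/(q + 3/q))
h(R) = (9 + R + 4*R²)/(3 + R²)
t(S) = (9 + S + 4*S²)/(S*(3 + S²)) (t(S) = ((9 + S + 4*S²)/(3 + S²))/S = (9 + S + 4*S²)/(S*(3 + S²)))
U(7) - t((2 + 1)²) = 8 - (9 + (2 + 1)² + 4*((2 + 1)²)²)/(((2 + 1)²)*(3 + ((2 + 1)²)²)) = 8 - (9 + 3² + 4*(3²)²)/((3²)*(3 + (3²)²)) = 8 - (9 + 9 + 4*9²)/(9*(3 + 9²)) = 8 - (9 + 9 + 4*81)/(9*(3 + 81)) = 8 - (9 + 9 + 324)/(9*84) = 8 - 342/(9*84) = 8 - 1*19/42 = 8 - 19/42 = 317/42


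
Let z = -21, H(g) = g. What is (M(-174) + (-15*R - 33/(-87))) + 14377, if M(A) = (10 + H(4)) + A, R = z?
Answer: 421439/29 ≈ 14532.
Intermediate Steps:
R = -21
M(A) = 14 + A (M(A) = (10 + 4) + A = 14 + A)
(M(-174) + (-15*R - 33/(-87))) + 14377 = ((14 - 174) + (-15*(-21) - 33/(-87))) + 14377 = (-160 + (315 - 33*(-1/87))) + 14377 = (-160 + (315 + 11/29)) + 14377 = (-160 + 9146/29) + 14377 = 4506/29 + 14377 = 421439/29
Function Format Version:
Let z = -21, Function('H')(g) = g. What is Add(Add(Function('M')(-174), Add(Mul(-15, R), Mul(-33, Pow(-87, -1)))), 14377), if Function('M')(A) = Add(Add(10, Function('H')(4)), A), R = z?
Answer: Rational(421439, 29) ≈ 14532.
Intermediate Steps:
R = -21
Function('M')(A) = Add(14, A) (Function('M')(A) = Add(Add(10, 4), A) = Add(14, A))
Add(Add(Function('M')(-174), Add(Mul(-15, R), Mul(-33, Pow(-87, -1)))), 14377) = Add(Add(Add(14, -174), Add(Mul(-15, -21), Mul(-33, Pow(-87, -1)))), 14377) = Add(Add(-160, Add(315, Mul(-33, Rational(-1, 87)))), 14377) = Add(Add(-160, Add(315, Rational(11, 29))), 14377) = Add(Add(-160, Rational(9146, 29)), 14377) = Add(Rational(4506, 29), 14377) = Rational(421439, 29)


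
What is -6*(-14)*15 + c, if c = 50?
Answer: 1310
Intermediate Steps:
-6*(-14)*15 + c = -6*(-14)*15 + 50 = 84*15 + 50 = 1260 + 50 = 1310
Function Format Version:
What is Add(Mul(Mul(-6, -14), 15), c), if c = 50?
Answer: 1310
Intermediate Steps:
Add(Mul(Mul(-6, -14), 15), c) = Add(Mul(Mul(-6, -14), 15), 50) = Add(Mul(84, 15), 50) = Add(1260, 50) = 1310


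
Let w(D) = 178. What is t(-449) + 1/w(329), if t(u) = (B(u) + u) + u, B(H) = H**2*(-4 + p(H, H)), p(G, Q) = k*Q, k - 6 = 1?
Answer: -112930185609/178 ≈ -6.3444e+8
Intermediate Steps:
k = 7 (k = 6 + 1 = 7)
p(G, Q) = 7*Q
B(H) = H**2*(-4 + 7*H)
t(u) = 2*u + u**2*(-4 + 7*u) (t(u) = (u**2*(-4 + 7*u) + u) + u = (u + u**2*(-4 + 7*u)) + u = 2*u + u**2*(-4 + 7*u))
t(-449) + 1/w(329) = -449*(2 - 449*(-4 + 7*(-449))) + 1/178 = -449*(2 - 449*(-4 - 3143)) + 1/178 = -449*(2 - 449*(-3147)) + 1/178 = -449*(2 + 1413003) + 1/178 = -449*1413005 + 1/178 = -634439245 + 1/178 = -112930185609/178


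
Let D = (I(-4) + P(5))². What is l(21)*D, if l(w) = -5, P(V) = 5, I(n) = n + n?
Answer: -45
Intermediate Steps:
I(n) = 2*n
D = 9 (D = (2*(-4) + 5)² = (-8 + 5)² = (-3)² = 9)
l(21)*D = -5*9 = -45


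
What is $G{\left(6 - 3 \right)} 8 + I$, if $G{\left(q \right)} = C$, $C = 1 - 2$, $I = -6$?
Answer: $-14$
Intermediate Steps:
$C = -1$
$G{\left(q \right)} = -1$
$G{\left(6 - 3 \right)} 8 + I = \left(-1\right) 8 - 6 = -8 - 6 = -14$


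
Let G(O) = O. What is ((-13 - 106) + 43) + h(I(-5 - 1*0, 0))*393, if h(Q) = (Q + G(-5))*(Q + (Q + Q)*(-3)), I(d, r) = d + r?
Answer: -98326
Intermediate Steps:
h(Q) = -5*Q*(-5 + Q) (h(Q) = (Q - 5)*(Q + (Q + Q)*(-3)) = (-5 + Q)*(Q + (2*Q)*(-3)) = (-5 + Q)*(Q - 6*Q) = (-5 + Q)*(-5*Q) = -5*Q*(-5 + Q))
((-13 - 106) + 43) + h(I(-5 - 1*0, 0))*393 = ((-13 - 106) + 43) + (5*((-5 - 1*0) + 0)*(5 - ((-5 - 1*0) + 0)))*393 = (-119 + 43) + (5*((-5 + 0) + 0)*(5 - ((-5 + 0) + 0)))*393 = -76 + (5*(-5 + 0)*(5 - (-5 + 0)))*393 = -76 + (5*(-5)*(5 - 1*(-5)))*393 = -76 + (5*(-5)*(5 + 5))*393 = -76 + (5*(-5)*10)*393 = -76 - 250*393 = -76 - 98250 = -98326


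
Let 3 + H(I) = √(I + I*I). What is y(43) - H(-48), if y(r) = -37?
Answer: -34 - 4*√141 ≈ -81.497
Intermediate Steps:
H(I) = -3 + √(I + I²) (H(I) = -3 + √(I + I*I) = -3 + √(I + I²))
y(43) - H(-48) = -37 - (-3 + √(-48*(1 - 48))) = -37 - (-3 + √(-48*(-47))) = -37 - (-3 + √2256) = -37 - (-3 + 4*√141) = -37 + (3 - 4*√141) = -34 - 4*√141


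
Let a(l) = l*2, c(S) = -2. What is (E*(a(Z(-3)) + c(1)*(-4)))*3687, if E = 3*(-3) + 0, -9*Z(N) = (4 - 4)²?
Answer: -265464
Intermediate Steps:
Z(N) = 0 (Z(N) = -(4 - 4)²/9 = -⅑*0² = -⅑*0 = 0)
a(l) = 2*l
E = -9 (E = -9 + 0 = -9)
(E*(a(Z(-3)) + c(1)*(-4)))*3687 = -9*(2*0 - 2*(-4))*3687 = -9*(0 + 8)*3687 = -9*8*3687 = -72*3687 = -265464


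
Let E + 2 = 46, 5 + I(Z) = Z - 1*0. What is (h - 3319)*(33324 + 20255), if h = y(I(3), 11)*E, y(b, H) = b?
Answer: -182543653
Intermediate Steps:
I(Z) = -5 + Z (I(Z) = -5 + (Z - 1*0) = -5 + (Z + 0) = -5 + Z)
E = 44 (E = -2 + 46 = 44)
h = -88 (h = (-5 + 3)*44 = -2*44 = -88)
(h - 3319)*(33324 + 20255) = (-88 - 3319)*(33324 + 20255) = -3407*53579 = -182543653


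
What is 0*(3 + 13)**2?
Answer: 0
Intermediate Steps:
0*(3 + 13)**2 = 0*16**2 = 0*256 = 0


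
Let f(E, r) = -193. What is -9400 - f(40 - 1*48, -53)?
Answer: -9207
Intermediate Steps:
-9400 - f(40 - 1*48, -53) = -9400 - 1*(-193) = -9400 + 193 = -9207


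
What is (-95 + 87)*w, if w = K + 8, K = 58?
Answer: -528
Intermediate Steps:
w = 66 (w = 58 + 8 = 66)
(-95 + 87)*w = (-95 + 87)*66 = -8*66 = -528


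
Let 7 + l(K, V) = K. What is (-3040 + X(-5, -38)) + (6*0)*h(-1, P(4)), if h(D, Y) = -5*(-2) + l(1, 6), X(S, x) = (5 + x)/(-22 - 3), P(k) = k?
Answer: -75967/25 ≈ -3038.7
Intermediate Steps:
l(K, V) = -7 + K
X(S, x) = -1/5 - x/25 (X(S, x) = (5 + x)/(-25) = (5 + x)*(-1/25) = -1/5 - x/25)
h(D, Y) = 4 (h(D, Y) = -5*(-2) + (-7 + 1) = 10 - 6 = 4)
(-3040 + X(-5, -38)) + (6*0)*h(-1, P(4)) = (-3040 + (-1/5 - 1/25*(-38))) + (6*0)*4 = (-3040 + (-1/5 + 38/25)) + 0*4 = (-3040 + 33/25) + 0 = -75967/25 + 0 = -75967/25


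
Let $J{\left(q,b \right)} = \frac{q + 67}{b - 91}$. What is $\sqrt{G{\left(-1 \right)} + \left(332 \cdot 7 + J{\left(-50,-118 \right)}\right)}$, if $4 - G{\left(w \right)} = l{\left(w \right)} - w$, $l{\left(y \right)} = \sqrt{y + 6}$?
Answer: $\frac{\sqrt{101642134 - 43681 \sqrt{5}}}{209} \approx 48.215$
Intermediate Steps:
$l{\left(y \right)} = \sqrt{6 + y}$
$J{\left(q,b \right)} = \frac{67 + q}{-91 + b}$
$G{\left(w \right)} = 4 + w - \sqrt{6 + w}$ ($G{\left(w \right)} = 4 - \left(\sqrt{6 + w} - w\right) = 4 + \left(w - \sqrt{6 + w}\right) = 4 + w - \sqrt{6 + w}$)
$\sqrt{G{\left(-1 \right)} + \left(332 \cdot 7 + J{\left(-50,-118 \right)}\right)} = \sqrt{\left(4 - 1 - \sqrt{6 - 1}\right) + \left(332 \cdot 7 + \frac{67 - 50}{-91 - 118}\right)} = \sqrt{\left(4 - 1 - \sqrt{5}\right) + \left(2324 + \frac{1}{-209} \cdot 17\right)} = \sqrt{\left(3 - \sqrt{5}\right) + \left(2324 - \frac{17}{209}\right)} = \sqrt{\left(3 - \sqrt{5}\right) + \frac{485699}{209}} = \sqrt{\frac{486326}{209} - \sqrt{5}}$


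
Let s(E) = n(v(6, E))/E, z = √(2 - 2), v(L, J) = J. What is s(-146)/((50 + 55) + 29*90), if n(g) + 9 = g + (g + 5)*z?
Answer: 31/79278 ≈ 0.00039103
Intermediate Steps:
z = 0 (z = √0 = 0)
n(g) = -9 + g (n(g) = -9 + (g + (g + 5)*0) = -9 + (g + (5 + g)*0) = -9 + (g + 0) = -9 + g)
s(E) = (-9 + E)/E
s(-146)/((50 + 55) + 29*90) = ((-9 - 146)/(-146))/((50 + 55) + 29*90) = (-1/146*(-155))/(105 + 2610) = (155/146)/2715 = (155/146)*(1/2715) = 31/79278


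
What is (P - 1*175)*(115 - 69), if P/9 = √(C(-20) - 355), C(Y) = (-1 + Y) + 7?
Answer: -8050 + 1242*I*√41 ≈ -8050.0 + 7952.7*I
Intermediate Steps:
C(Y) = 6 + Y
P = 27*I*√41 (P = 9*√((6 - 20) - 355) = 9*√(-14 - 355) = 9*√(-369) = 9*(3*I*√41) = 27*I*√41 ≈ 172.88*I)
(P - 1*175)*(115 - 69) = (27*I*√41 - 1*175)*(115 - 69) = (27*I*√41 - 175)*46 = (-175 + 27*I*√41)*46 = -8050 + 1242*I*√41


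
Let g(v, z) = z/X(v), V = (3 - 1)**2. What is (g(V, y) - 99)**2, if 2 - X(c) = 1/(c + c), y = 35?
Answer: 58081/9 ≈ 6453.4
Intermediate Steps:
V = 4 (V = 2**2 = 4)
X(c) = 2 - 1/(2*c) (X(c) = 2 - 1/(c + c) = 2 - 1/(2*c))
g(v, z) = z/(2 - 1/(2*v))
(g(V, y) - 99)**2 = (2*4*35/(-1 + 4*4) - 99)**2 = (2*4*35/(-1 + 16) - 99)**2 = (2*4*35/15 - 99)**2 = (2*4*35*(1/15) - 99)**2 = (56/3 - 99)**2 = (-241/3)**2 = 58081/9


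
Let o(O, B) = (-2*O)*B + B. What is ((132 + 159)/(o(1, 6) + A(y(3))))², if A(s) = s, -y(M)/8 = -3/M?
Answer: 84681/4 ≈ 21170.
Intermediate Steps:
y(M) = 24/M (y(M) = -(-24)/M = 24/M)
o(O, B) = B - 2*B*O (o(O, B) = -2*B*O + B = B - 2*B*O)
((132 + 159)/(o(1, 6) + A(y(3))))² = ((132 + 159)/(6*(1 - 2*1) + 24/3))² = (291/(6*(1 - 2) + 24*(⅓)))² = (291/(6*(-1) + 8))² = (291/(-6 + 8))² = (291/2)² = 84681/4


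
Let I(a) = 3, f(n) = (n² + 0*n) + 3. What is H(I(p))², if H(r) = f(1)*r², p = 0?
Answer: 1296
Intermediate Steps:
f(n) = 3 + n² (f(n) = (n² + 0) + 3 = n² + 3 = 3 + n²)
H(r) = 4*r² (H(r) = (3 + 1²)*r² = (3 + 1)*r² = 4*r²)
H(I(p))² = (4*3²)² = (4*9)² = 36² = 1296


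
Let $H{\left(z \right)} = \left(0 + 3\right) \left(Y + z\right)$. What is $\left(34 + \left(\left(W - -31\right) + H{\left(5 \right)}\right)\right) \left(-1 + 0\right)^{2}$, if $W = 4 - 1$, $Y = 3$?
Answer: $92$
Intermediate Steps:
$W = 3$ ($W = 4 - 1 = 3$)
$H{\left(z \right)} = 9 + 3 z$ ($H{\left(z \right)} = \left(0 + 3\right) \left(3 + z\right) = 3 \left(3 + z\right) = 9 + 3 z$)
$\left(34 + \left(\left(W - -31\right) + H{\left(5 \right)}\right)\right) \left(-1 + 0\right)^{2} = \left(34 + \left(\left(3 - -31\right) + \left(9 + 3 \cdot 5\right)\right)\right) \left(-1 + 0\right)^{2} = \left(34 + \left(\left(3 + 31\right) + \left(9 + 15\right)\right)\right) \left(-1\right)^{2} = \left(34 + \left(34 + 24\right)\right) 1 = \left(34 + 58\right) 1 = 92 \cdot 1 = 92$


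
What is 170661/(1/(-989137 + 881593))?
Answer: -18353566584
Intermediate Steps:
170661/(1/(-989137 + 881593)) = 170661/(1/(-107544)) = 170661/(-1/107544) = 170661*(-107544) = -18353566584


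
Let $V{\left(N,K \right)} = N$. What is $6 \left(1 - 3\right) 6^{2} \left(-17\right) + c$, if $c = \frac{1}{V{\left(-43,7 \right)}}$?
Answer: $\frac{315791}{43} \approx 7344.0$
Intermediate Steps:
$c = - \frac{1}{43}$ ($c = \frac{1}{-43} = - \frac{1}{43} \approx -0.023256$)
$6 \left(1 - 3\right) 6^{2} \left(-17\right) + c = 6 \left(1 - 3\right) 6^{2} \left(-17\right) - \frac{1}{43} = 6 \left(-2\right) 36 \left(-17\right) - \frac{1}{43} = \left(-12\right) 36 \left(-17\right) - \frac{1}{43} = \left(-432\right) \left(-17\right) - \frac{1}{43} = 7344 - \frac{1}{43} = \frac{315791}{43}$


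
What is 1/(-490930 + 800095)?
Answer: 1/309165 ≈ 3.2345e-6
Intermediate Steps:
1/(-490930 + 800095) = 1/309165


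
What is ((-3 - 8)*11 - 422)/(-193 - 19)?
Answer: 543/212 ≈ 2.5613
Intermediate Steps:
((-3 - 8)*11 - 422)/(-193 - 19) = (-11*11 - 422)/(-212) = (-121 - 422)*(-1/212) = -543*(-1/212) = 543/212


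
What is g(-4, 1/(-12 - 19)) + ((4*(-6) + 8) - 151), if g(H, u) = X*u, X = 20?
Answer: -5197/31 ≈ -167.65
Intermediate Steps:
g(H, u) = 20*u
g(-4, 1/(-12 - 19)) + ((4*(-6) + 8) - 151) = 20/(-12 - 19) + ((4*(-6) + 8) - 151) = 20/(-31) + ((-24 + 8) - 151) = 20*(-1/31) + (-16 - 151) = -20/31 - 167 = -5197/31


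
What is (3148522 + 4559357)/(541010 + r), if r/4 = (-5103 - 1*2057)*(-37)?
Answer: 7707879/1600690 ≈ 4.8153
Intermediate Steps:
r = 1059680 (r = 4*((-5103 - 1*2057)*(-37)) = 4*((-5103 - 2057)*(-37)) = 4*(-7160*(-37)) = 4*264920 = 1059680)
(3148522 + 4559357)/(541010 + r) = (3148522 + 4559357)/(541010 + 1059680) = 7707879/1600690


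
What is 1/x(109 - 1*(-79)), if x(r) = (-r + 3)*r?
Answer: -1/34780 ≈ -2.8752e-5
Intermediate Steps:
x(r) = r*(3 - r) (x(r) = (3 - r)*r = r*(3 - r))
1/x(109 - 1*(-79)) = 1/((109 - 1*(-79))*(3 - (109 - 1*(-79)))) = 1/((109 + 79)*(3 - (109 + 79))) = 1/(188*(3 - 1*188)) = 1/(188*(3 - 188)) = 1/(188*(-185)) = 1/(-34780) = -1/34780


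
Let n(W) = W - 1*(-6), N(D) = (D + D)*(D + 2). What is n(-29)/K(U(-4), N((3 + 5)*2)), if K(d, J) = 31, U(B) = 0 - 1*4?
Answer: -23/31 ≈ -0.74194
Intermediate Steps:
U(B) = -4 (U(B) = 0 - 4 = -4)
N(D) = 2*D*(2 + D) (N(D) = (2*D)*(2 + D) = 2*D*(2 + D))
n(W) = 6 + W (n(W) = W + 6 = 6 + W)
n(-29)/K(U(-4), N((3 + 5)*2)) = (6 - 29)/31 = -23*1/31 = -23/31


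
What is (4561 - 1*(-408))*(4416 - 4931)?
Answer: -2559035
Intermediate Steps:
(4561 - 1*(-408))*(4416 - 4931) = (4561 + 408)*(-515) = 4969*(-515) = -2559035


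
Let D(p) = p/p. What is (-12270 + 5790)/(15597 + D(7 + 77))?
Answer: -3240/7799 ≈ -0.41544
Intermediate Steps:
D(p) = 1
(-12270 + 5790)/(15597 + D(7 + 77)) = (-12270 + 5790)/(15597 + 1) = -6480/15598 = -6480*1/15598 = -3240/7799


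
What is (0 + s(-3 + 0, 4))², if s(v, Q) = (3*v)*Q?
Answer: 1296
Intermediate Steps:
s(v, Q) = 3*Q*v
(0 + s(-3 + 0, 4))² = (0 + 3*4*(-3 + 0))² = (0 + 3*4*(-3))² = (0 - 36)² = (-36)² = 1296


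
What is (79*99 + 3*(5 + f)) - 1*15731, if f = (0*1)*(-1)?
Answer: -7895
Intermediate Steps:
f = 0 (f = 0*(-1) = 0)
(79*99 + 3*(5 + f)) - 1*15731 = (79*99 + 3*(5 + 0)) - 1*15731 = (7821 + 3*5) - 15731 = (7821 + 15) - 15731 = 7836 - 15731 = -7895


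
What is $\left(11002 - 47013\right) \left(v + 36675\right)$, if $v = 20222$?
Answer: $-2048917867$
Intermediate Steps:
$\left(11002 - 47013\right) \left(v + 36675\right) = \left(11002 - 47013\right) \left(20222 + 36675\right) = \left(-36011\right) 56897 = -2048917867$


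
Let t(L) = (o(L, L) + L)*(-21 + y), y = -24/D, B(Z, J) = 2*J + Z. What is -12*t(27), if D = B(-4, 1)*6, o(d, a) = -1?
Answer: 5928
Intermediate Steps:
B(Z, J) = Z + 2*J
D = -12 (D = (-4 + 2*1)*6 = (-4 + 2)*6 = -2*6 = -12)
y = 2 (y = -24/(-12) = -24*(-1/12) = 2)
t(L) = 19 - 19*L (t(L) = (-1 + L)*(-21 + 2) = (-1 + L)*(-19) = 19 - 19*L)
-12*t(27) = -12*(19 - 19*27) = -12*(19 - 513) = -12*(-494) = 5928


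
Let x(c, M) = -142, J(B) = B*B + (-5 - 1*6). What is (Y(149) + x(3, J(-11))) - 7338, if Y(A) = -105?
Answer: -7585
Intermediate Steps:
J(B) = -11 + B² (J(B) = B² + (-5 - 6) = B² - 11 = -11 + B²)
(Y(149) + x(3, J(-11))) - 7338 = (-105 - 142) - 7338 = -247 - 7338 = -7585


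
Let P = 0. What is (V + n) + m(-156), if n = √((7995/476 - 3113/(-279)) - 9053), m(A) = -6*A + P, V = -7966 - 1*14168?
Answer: -21198 + I*√4421496025891/22134 ≈ -21198.0 + 95.0*I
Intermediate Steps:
V = -22134 (V = -7966 - 14168 = -22134)
m(A) = -6*A (m(A) = -6*A + 0 = -6*A)
n = I*√4421496025891/22134 (n = √((7995*(1/476) - 3113*(-1/279)) - 9053) = √((7995/476 + 3113/279) - 9053) = √(3712393/132804 - 9053) = √(-1198562219/132804) = I*√4421496025891/22134 ≈ 95.0*I)
(V + n) + m(-156) = (-22134 + I*√4421496025891/22134) - 6*(-156) = (-22134 + I*√4421496025891/22134) + 936 = -21198 + I*√4421496025891/22134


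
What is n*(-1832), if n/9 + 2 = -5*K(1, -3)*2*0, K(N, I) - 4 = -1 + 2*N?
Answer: 32976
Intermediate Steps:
K(N, I) = 3 + 2*N (K(N, I) = 4 + (-1 + 2*N) = 3 + 2*N)
n = -18 (n = -18 + 9*(-5*(3 + 2*1)*2*0) = -18 + 9*(-5*(3 + 2)*2*0) = -18 + 9*(-5*5*2*0) = -18 + 9*(-50*0) = -18 + 9*(-5*0) = -18 + 9*0 = -18 + 0 = -18)
n*(-1832) = -18*(-1832) = 32976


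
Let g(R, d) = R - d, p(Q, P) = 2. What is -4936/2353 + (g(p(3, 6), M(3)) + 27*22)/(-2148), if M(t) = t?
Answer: -11997857/5054244 ≈ -2.3738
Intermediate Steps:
-4936/2353 + (g(p(3, 6), M(3)) + 27*22)/(-2148) = -4936/2353 + ((2 - 1*3) + 27*22)/(-2148) = -4936*1/2353 + ((2 - 3) + 594)*(-1/2148) = -4936/2353 + (-1 + 594)*(-1/2148) = -4936/2353 + 593*(-1/2148) = -4936/2353 - 593/2148 = -11997857/5054244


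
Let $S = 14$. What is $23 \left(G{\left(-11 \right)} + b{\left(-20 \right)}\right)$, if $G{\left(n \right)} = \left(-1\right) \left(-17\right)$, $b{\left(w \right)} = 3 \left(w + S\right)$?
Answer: $-23$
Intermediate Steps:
$b{\left(w \right)} = 42 + 3 w$ ($b{\left(w \right)} = 3 \left(w + 14\right) = 3 \left(14 + w\right) = 42 + 3 w$)
$G{\left(n \right)} = 17$
$23 \left(G{\left(-11 \right)} + b{\left(-20 \right)}\right) = 23 \left(17 + \left(42 + 3 \left(-20\right)\right)\right) = 23 \left(17 + \left(42 - 60\right)\right) = 23 \left(17 - 18\right) = 23 \left(-1\right) = -23$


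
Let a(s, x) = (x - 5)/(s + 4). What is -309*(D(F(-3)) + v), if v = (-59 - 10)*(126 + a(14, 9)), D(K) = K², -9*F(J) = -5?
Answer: 72659393/27 ≈ 2.6911e+6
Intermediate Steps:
F(J) = 5/9 (F(J) = -⅑*(-5) = 5/9)
a(s, x) = (-5 + x)/(4 + s)
v = -26128/3 (v = (-59 - 10)*(126 + (-5 + 9)/(4 + 14)) = -69*(126 + 4/18) = -69*(126 + (1/18)*4) = -69*(126 + 2/9) = -69*1136/9 = -26128/3 ≈ -8709.3)
-309*(D(F(-3)) + v) = -309*((5/9)² - 26128/3) = -309*(25/81 - 26128/3) = -309*(-705431/81) = 72659393/27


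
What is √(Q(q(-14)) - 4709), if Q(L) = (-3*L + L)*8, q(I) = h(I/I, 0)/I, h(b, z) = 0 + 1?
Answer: 13*I*√1365/7 ≈ 68.614*I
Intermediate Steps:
h(b, z) = 1
q(I) = 1/I
Q(L) = -16*L (Q(L) = -2*L*8 = -16*L)
√(Q(q(-14)) - 4709) = √(-16/(-14) - 4709) = √(-16*(-1/14) - 4709) = √(8/7 - 4709) = √(-32955/7) = 13*I*√1365/7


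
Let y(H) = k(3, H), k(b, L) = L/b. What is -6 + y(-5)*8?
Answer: -58/3 ≈ -19.333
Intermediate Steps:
y(H) = H/3
-6 + y(-5)*8 = -6 + ((⅓)*(-5))*8 = -6 - 5/3*8 = -6 - 40/3 = -58/3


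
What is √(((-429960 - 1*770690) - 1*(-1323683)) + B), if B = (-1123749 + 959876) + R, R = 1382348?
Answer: 2*√335377 ≈ 1158.2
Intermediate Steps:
B = 1218475 (B = (-1123749 + 959876) + 1382348 = -163873 + 1382348 = 1218475)
√(((-429960 - 1*770690) - 1*(-1323683)) + B) = √(((-429960 - 1*770690) - 1*(-1323683)) + 1218475) = √(((-429960 - 770690) + 1323683) + 1218475) = √((-1200650 + 1323683) + 1218475) = √(123033 + 1218475) = √1341508 = 2*√335377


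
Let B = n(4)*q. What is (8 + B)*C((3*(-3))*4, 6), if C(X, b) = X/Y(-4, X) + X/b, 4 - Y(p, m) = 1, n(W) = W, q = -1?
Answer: -72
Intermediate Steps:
Y(p, m) = 3 (Y(p, m) = 4 - 1*1 = 4 - 1 = 3)
B = -4 (B = 4*(-1) = -4)
C(X, b) = X/3 + X/b
(8 + B)*C((3*(-3))*4, 6) = (8 - 4)*(((3*(-3))*4)/3 + ((3*(-3))*4)/6) = 4*((-9*4)/3 - 9*4*(1/6)) = 4*((1/3)*(-36) - 36*1/6) = 4*(-12 - 6) = 4*(-18) = -72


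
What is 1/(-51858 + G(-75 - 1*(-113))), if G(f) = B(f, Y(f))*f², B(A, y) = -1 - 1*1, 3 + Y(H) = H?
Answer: -1/54746 ≈ -1.8266e-5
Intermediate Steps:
Y(H) = -3 + H
B(A, y) = -2 (B(A, y) = -1 - 1 = -2)
G(f) = -2*f²
1/(-51858 + G(-75 - 1*(-113))) = 1/(-51858 - 2*(-75 - 1*(-113))²) = 1/(-51858 - 2*(-75 + 113)²) = 1/(-51858 - 2*38²) = 1/(-51858 - 2*1444) = 1/(-51858 - 2888) = 1/(-54746) = -1/54746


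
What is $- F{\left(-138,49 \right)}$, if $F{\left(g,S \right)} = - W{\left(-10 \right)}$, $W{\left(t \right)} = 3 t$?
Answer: $-30$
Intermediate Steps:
$F{\left(g,S \right)} = 30$ ($F{\left(g,S \right)} = - 3 \left(-10\right) = \left(-1\right) \left(-30\right) = 30$)
$- F{\left(-138,49 \right)} = \left(-1\right) 30 = -30$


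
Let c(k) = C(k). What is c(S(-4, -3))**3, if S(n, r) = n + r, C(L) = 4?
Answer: 64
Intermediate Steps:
c(k) = 4
c(S(-4, -3))**3 = 4**3 = 64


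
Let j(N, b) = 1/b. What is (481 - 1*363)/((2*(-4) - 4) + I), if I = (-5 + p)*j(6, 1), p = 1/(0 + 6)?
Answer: -708/101 ≈ -7.0099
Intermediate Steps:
p = ⅙ (p = 1/6 = ⅙ ≈ 0.16667)
I = -29/6 (I = (-5 + ⅙)/1 = -29/6*1 = -29/6 ≈ -4.8333)
(481 - 1*363)/((2*(-4) - 4) + I) = (481 - 1*363)/((2*(-4) - 4) - 29/6) = (481 - 363)/((-8 - 4) - 29/6) = 118/(-12 - 29/6) = 118/(-101/6) = 118*(-6/101) = -708/101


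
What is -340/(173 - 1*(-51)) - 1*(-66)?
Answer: 3611/56 ≈ 64.482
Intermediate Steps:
-340/(173 - 1*(-51)) - 1*(-66) = -340/(173 + 51) + 66 = -340/224 + 66 = -340*1/224 + 66 = -85/56 + 66 = 3611/56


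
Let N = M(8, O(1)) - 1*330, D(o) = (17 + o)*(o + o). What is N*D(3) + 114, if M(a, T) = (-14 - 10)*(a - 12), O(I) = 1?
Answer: -27966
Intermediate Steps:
M(a, T) = 288 - 24*a (M(a, T) = -24*(-12 + a) = 288 - 24*a)
D(o) = 2*o*(17 + o) (D(o) = (17 + o)*(2*o) = 2*o*(17 + o))
N = -234 (N = (288 - 24*8) - 1*330 = (288 - 192) - 330 = 96 - 330 = -234)
N*D(3) + 114 = -468*3*(17 + 3) + 114 = -468*3*20 + 114 = -234*120 + 114 = -28080 + 114 = -27966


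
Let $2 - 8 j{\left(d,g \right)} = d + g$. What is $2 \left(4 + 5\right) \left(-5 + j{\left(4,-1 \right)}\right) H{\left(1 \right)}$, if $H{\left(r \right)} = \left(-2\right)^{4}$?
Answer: $-1476$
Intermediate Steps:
$j{\left(d,g \right)} = \frac{1}{4} - \frac{d}{8} - \frac{g}{8}$ ($j{\left(d,g \right)} = \frac{1}{4} - \frac{d + g}{8} = \frac{1}{4} - \left(\frac{d}{8} + \frac{g}{8}\right) = \frac{1}{4} - \frac{d}{8} - \frac{g}{8}$)
$H{\left(r \right)} = 16$
$2 \left(4 + 5\right) \left(-5 + j{\left(4,-1 \right)}\right) H{\left(1 \right)} = 2 \left(4 + 5\right) \left(-5 - \frac{1}{8}\right) 16 = 2 \cdot 9 \left(-5 + \left(\frac{1}{4} - \frac{1}{2} + \frac{1}{8}\right)\right) 16 = 18 \left(-5 - \frac{1}{8}\right) 16 = 18 \left(- \frac{41}{8}\right) 16 = \left(- \frac{369}{4}\right) 16 = -1476$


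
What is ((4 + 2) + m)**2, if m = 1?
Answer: 49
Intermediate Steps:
((4 + 2) + m)**2 = ((4 + 2) + 1)**2 = (6 + 1)**2 = 7**2 = 49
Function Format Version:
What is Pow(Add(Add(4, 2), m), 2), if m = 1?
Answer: 49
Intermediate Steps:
Pow(Add(Add(4, 2), m), 2) = Pow(Add(Add(4, 2), 1), 2) = Pow(Add(6, 1), 2) = Pow(7, 2) = 49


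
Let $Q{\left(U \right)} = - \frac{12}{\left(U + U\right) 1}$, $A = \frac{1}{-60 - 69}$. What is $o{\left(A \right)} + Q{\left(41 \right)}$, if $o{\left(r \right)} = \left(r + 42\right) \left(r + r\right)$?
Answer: $- \frac{544040}{682281} \approx -0.79738$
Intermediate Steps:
$A = - \frac{1}{129}$ ($A = \frac{1}{-129} = - \frac{1}{129} \approx -0.0077519$)
$Q{\left(U \right)} = - \frac{6}{U}$ ($Q{\left(U \right)} = - \frac{12}{2 U 1} = - \frac{12}{2 U} = - 12 \frac{1}{2 U} = - \frac{6}{U}$)
$o{\left(r \right)} = 2 r \left(42 + r\right)$ ($o{\left(r \right)} = \left(42 + r\right) 2 r = 2 r \left(42 + r\right)$)
$o{\left(A \right)} + Q{\left(41 \right)} = 2 \left(- \frac{1}{129}\right) \left(42 - \frac{1}{129}\right) - \frac{6}{41} = 2 \left(- \frac{1}{129}\right) \frac{5417}{129} - \frac{6}{41} = - \frac{10834}{16641} - \frac{6}{41} = - \frac{544040}{682281}$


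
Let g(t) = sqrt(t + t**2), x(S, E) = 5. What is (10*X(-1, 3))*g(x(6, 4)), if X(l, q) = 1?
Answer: 10*sqrt(30) ≈ 54.772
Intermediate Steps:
(10*X(-1, 3))*g(x(6, 4)) = (10*1)*sqrt(5*(1 + 5)) = 10*sqrt(5*6) = 10*sqrt(30)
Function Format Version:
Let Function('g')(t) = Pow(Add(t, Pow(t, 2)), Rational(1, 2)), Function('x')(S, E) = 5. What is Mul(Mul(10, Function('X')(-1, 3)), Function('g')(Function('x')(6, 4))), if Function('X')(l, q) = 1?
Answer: Mul(10, Pow(30, Rational(1, 2))) ≈ 54.772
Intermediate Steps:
Mul(Mul(10, Function('X')(-1, 3)), Function('g')(Function('x')(6, 4))) = Mul(Mul(10, 1), Pow(Mul(5, Add(1, 5)), Rational(1, 2))) = Mul(10, Pow(Mul(5, 6), Rational(1, 2))) = Mul(10, Pow(30, Rational(1, 2)))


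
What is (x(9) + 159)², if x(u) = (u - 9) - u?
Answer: 22500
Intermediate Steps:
x(u) = -9 (x(u) = (-9 + u) - u = -9)
(x(9) + 159)² = (-9 + 159)² = 150² = 22500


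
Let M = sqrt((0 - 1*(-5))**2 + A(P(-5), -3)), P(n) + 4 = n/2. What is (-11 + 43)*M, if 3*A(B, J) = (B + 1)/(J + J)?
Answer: 16*sqrt(911)/3 ≈ 160.97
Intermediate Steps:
P(n) = -4 + n/2
A(B, J) = (1 + B)/(6*J) (A(B, J) = ((B + 1)/(J + J))/3 = ((1 + B)/((2*J)))/3 = ((1 + B)*(1/(2*J)))/3 = ((1 + B)/(2*J))/3 = (1 + B)/(6*J))
M = sqrt(911)/6 (M = sqrt((0 - 1*(-5))**2 + (1/6)*(1 + (-4 + (1/2)*(-5)))/(-3)) = sqrt((0 + 5)**2 + (1/6)*(-1/3)*(1 + (-4 - 5/2))) = sqrt(5**2 + (1/6)*(-1/3)*(1 - 13/2)) = sqrt(25 + (1/6)*(-1/3)*(-11/2)) = sqrt(25 + 11/36) = sqrt(911/36) = sqrt(911)/6 ≈ 5.0305)
(-11 + 43)*M = (-11 + 43)*(sqrt(911)/6) = 32*(sqrt(911)/6) = 16*sqrt(911)/3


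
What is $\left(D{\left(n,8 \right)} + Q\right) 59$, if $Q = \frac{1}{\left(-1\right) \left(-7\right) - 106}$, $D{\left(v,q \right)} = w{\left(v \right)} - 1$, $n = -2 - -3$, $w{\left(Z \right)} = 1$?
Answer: $- \frac{59}{99} \approx -0.59596$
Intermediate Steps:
$n = 1$ ($n = -2 + 3 = 1$)
$D{\left(v,q \right)} = 0$ ($D{\left(v,q \right)} = 1 - 1 = 0$)
$Q = - \frac{1}{99}$ ($Q = \frac{1}{7 - 106} = \frac{1}{-99} = - \frac{1}{99} \approx -0.010101$)
$\left(D{\left(n,8 \right)} + Q\right) 59 = \left(0 - \frac{1}{99}\right) 59 = \left(- \frac{1}{99}\right) 59 = - \frac{59}{99}$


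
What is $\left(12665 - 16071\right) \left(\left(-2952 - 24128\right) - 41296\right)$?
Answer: $232888656$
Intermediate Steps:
$\left(12665 - 16071\right) \left(\left(-2952 - 24128\right) - 41296\right) = - 3406 \left(-27080 - 41296\right) = \left(-3406\right) \left(-68376\right) = 232888656$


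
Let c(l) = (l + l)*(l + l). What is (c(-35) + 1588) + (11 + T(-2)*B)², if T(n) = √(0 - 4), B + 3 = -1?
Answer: 6545 - 176*I ≈ 6545.0 - 176.0*I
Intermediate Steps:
B = -4 (B = -3 - 1 = -4)
T(n) = 2*I (T(n) = √(-4) = 2*I)
c(l) = 4*l² (c(l) = (2*l)*(2*l) = 4*l²)
(c(-35) + 1588) + (11 + T(-2)*B)² = (4*(-35)² + 1588) + (11 + (2*I)*(-4))² = (4*1225 + 1588) + (11 - 8*I)² = (4900 + 1588) + (11 - 8*I)² = 6488 + (11 - 8*I)²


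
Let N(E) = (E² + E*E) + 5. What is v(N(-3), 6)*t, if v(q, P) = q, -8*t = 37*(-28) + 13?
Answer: 23529/8 ≈ 2941.1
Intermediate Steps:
N(E) = 5 + 2*E² (N(E) = (E² + E²) + 5 = 2*E² + 5 = 5 + 2*E²)
t = 1023/8 (t = -(37*(-28) + 13)/8 = -(-1036 + 13)/8 = -⅛*(-1023) = 1023/8 ≈ 127.88)
v(N(-3), 6)*t = (5 + 2*(-3)²)*(1023/8) = (5 + 2*9)*(1023/8) = (5 + 18)*(1023/8) = 23*(1023/8) = 23529/8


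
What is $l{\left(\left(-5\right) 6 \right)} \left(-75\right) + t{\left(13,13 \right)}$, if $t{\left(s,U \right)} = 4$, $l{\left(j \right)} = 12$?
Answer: $-896$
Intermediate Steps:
$l{\left(\left(-5\right) 6 \right)} \left(-75\right) + t{\left(13,13 \right)} = 12 \left(-75\right) + 4 = -900 + 4 = -896$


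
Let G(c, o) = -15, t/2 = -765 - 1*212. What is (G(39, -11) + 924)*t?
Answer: -1776186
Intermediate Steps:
t = -1954 (t = 2*(-765 - 1*212) = 2*(-765 - 212) = 2*(-977) = -1954)
(G(39, -11) + 924)*t = (-15 + 924)*(-1954) = 909*(-1954) = -1776186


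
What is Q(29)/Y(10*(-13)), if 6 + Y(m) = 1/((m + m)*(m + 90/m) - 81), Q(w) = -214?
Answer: 7254386/203393 ≈ 35.667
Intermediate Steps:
Y(m) = -6 + 1/(-81 + 2*m*(m + 90/m)) (Y(m) = -6 + 1/((m + m)*(m + 90/m) - 81) = -6 + 1/((2*m)*(m + 90/m) - 81) = -6 + 1/(2*m*(m + 90/m) - 81) = -6 + 1/(-81 + 2*m*(m + 90/m)))
Q(29)/Y(10*(-13)) = -214*(99 + 2*(10*(-13))²)/(-593 - 12*(10*(-13))²) = -214*(99 + 2*(-130)²)/(-593 - 12*(-130)²) = -214*(99 + 2*16900)/(-593 - 12*16900) = -214*(99 + 33800)/(-593 - 202800) = -214/(-203393/33899) = -214*(-33899/203393) = 7254386/203393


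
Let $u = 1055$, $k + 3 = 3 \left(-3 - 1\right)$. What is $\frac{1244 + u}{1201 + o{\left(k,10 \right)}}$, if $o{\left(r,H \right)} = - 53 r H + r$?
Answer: $\frac{2299}{9136} \approx 0.25164$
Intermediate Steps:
$k = -15$ ($k = -3 + 3 \left(-3 - 1\right) = -3 + 3 \left(-4\right) = -3 - 12 = -15$)
$o{\left(r,H \right)} = r - 53 H r$ ($o{\left(r,H \right)} = - 53 H r + r = r - 53 H r$)
$\frac{1244 + u}{1201 + o{\left(k,10 \right)}} = \frac{1244 + 1055}{1201 - 15 \left(1 - 530\right)} = \frac{2299}{1201 - 15 \left(1 - 530\right)} = \frac{2299}{1201 - -7935} = \frac{2299}{1201 + 7935} = \frac{2299}{9136}$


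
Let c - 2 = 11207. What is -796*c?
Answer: -8922364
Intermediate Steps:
c = 11209 (c = 2 + 11207 = 11209)
-796*c = -796*11209 = -8922364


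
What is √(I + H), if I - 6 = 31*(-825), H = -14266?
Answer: I*√39835 ≈ 199.59*I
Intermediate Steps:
I = -25569 (I = 6 + 31*(-825) = 6 - 25575 = -25569)
√(I + H) = √(-25569 - 14266) = √(-39835) = I*√39835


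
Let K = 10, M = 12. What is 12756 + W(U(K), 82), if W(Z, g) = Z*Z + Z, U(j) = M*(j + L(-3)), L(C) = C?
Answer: 19896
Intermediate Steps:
U(j) = -36 + 12*j (U(j) = 12*(j - 3) = 12*(-3 + j) = -36 + 12*j)
W(Z, g) = Z + Z**2 (W(Z, g) = Z**2 + Z = Z + Z**2)
12756 + W(U(K), 82) = 12756 + (-36 + 12*10)*(1 + (-36 + 12*10)) = 12756 + (-36 + 120)*(1 + (-36 + 120)) = 12756 + 84*(1 + 84) = 12756 + 84*85 = 12756 + 7140 = 19896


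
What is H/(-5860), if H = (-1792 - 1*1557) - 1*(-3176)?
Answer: 173/5860 ≈ 0.029522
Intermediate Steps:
H = -173 (H = (-1792 - 1557) + 3176 = -3349 + 3176 = -173)
H/(-5860) = -173/(-5860) = -173*(-1/5860) = 173/5860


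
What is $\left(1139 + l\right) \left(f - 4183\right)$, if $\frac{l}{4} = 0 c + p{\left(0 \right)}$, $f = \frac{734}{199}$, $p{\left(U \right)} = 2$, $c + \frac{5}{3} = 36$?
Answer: $- \frac{953940401}{199} \approx -4.7937 \cdot 10^{6}$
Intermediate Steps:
$c = \frac{103}{3}$ ($c = - \frac{5}{3} + 36 = \frac{103}{3} \approx 34.333$)
$f = \frac{734}{199}$ ($f = 734 \cdot \frac{1}{199} = \frac{734}{199} \approx 3.6884$)
$l = 8$ ($l = 4 \left(0 \cdot \frac{103}{3} + 2\right) = 4 \left(0 + 2\right) = 4 \cdot 2 = 8$)
$\left(1139 + l\right) \left(f - 4183\right) = \left(1139 + 8\right) \left(\frac{734}{199} - 4183\right) = 1147 \left(- \frac{831683}{199}\right) = - \frac{953940401}{199}$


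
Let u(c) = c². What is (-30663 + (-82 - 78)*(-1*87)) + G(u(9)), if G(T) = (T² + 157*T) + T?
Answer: 2616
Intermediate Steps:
G(T) = T² + 158*T
(-30663 + (-82 - 78)*(-1*87)) + G(u(9)) = (-30663 + (-82 - 78)*(-1*87)) + 9²*(158 + 9²) = (-30663 - 160*(-87)) + 81*(158 + 81) = (-30663 + 13920) + 81*239 = -16743 + 19359 = 2616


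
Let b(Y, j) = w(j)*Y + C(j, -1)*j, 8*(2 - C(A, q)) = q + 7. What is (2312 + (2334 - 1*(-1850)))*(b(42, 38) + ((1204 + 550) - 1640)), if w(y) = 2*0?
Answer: 1049104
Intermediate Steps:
C(A, q) = 9/8 - q/8 (C(A, q) = 2 - (q + 7)/8 = 2 - (7 + q)/8 = 2 + (-7/8 - q/8) = 9/8 - q/8)
w(y) = 0
b(Y, j) = 5*j/4 (b(Y, j) = 0*Y + (9/8 - ⅛*(-1))*j = 0 + (9/8 + ⅛)*j = 0 + 5*j/4 = 5*j/4)
(2312 + (2334 - 1*(-1850)))*(b(42, 38) + ((1204 + 550) - 1640)) = (2312 + (2334 - 1*(-1850)))*((5/4)*38 + ((1204 + 550) - 1640)) = (2312 + (2334 + 1850))*(95/2 + (1754 - 1640)) = (2312 + 4184)*(95/2 + 114) = 6496*(323/2) = 1049104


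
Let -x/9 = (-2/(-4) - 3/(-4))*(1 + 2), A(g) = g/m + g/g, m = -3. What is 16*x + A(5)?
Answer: -1622/3 ≈ -540.67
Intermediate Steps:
A(g) = 1 - g/3 (A(g) = g/(-3) + g/g = g*(-⅓) + 1 = -g/3 + 1 = 1 - g/3)
x = -135/4 (x = -9*(-2/(-4) - 3/(-4))*(1 + 2) = -9*(-2*(-¼) - 3*(-¼))*3 = -9*(½ + ¾)*3 = -45*3/4 = -9*15/4 = -135/4 ≈ -33.750)
16*x + A(5) = 16*(-135/4) + (1 - ⅓*5) = -540 + (1 - 5/3) = -540 - ⅔ = -1622/3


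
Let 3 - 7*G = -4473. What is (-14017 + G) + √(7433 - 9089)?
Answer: -93643/7 + 6*I*√46 ≈ -13378.0 + 40.694*I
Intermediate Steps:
G = 4476/7 (G = 3/7 - ⅐*(-4473) = 3/7 + 639 = 4476/7 ≈ 639.43)
(-14017 + G) + √(7433 - 9089) = (-14017 + 4476/7) + √(7433 - 9089) = -93643/7 + √(-1656) = -93643/7 + 6*I*√46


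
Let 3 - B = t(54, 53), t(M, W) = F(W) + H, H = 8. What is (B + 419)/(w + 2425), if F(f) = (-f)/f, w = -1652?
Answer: 415/773 ≈ 0.53687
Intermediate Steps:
F(f) = -1
t(M, W) = 7 (t(M, W) = -1 + 8 = 7)
B = -4 (B = 3 - 1*7 = 3 - 7 = -4)
(B + 419)/(w + 2425) = (-4 + 419)/(-1652 + 2425) = 415/773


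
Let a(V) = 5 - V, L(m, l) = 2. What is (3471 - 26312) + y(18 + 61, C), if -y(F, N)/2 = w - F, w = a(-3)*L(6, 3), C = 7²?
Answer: -22715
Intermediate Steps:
C = 49
w = 16 (w = (5 - 1*(-3))*2 = (5 + 3)*2 = 8*2 = 16)
y(F, N) = -32 + 2*F (y(F, N) = -2*(16 - F) = -32 + 2*F)
(3471 - 26312) + y(18 + 61, C) = (3471 - 26312) + (-32 + 2*(18 + 61)) = -22841 + (-32 + 2*79) = -22841 + (-32 + 158) = -22841 + 126 = -22715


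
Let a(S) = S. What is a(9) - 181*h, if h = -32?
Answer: 5801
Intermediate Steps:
a(9) - 181*h = 9 - 181*(-32) = 9 + 5792 = 5801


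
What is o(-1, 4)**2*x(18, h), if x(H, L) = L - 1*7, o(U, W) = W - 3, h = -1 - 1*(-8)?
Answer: 0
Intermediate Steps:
h = 7 (h = -1 + 8 = 7)
o(U, W) = -3 + W
x(H, L) = -7 + L (x(H, L) = L - 7 = -7 + L)
o(-1, 4)**2*x(18, h) = (-3 + 4)**2*(-7 + 7) = 1**2*0 = 1*0 = 0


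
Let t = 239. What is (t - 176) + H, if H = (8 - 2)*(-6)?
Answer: 27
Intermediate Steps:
H = -36 (H = 6*(-6) = -36)
(t - 176) + H = (239 - 176) - 36 = 63 - 36 = 27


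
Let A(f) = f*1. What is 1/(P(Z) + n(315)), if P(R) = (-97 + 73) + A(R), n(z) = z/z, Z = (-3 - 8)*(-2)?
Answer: -1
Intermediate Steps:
A(f) = f
Z = 22 (Z = -11*(-2) = 22)
n(z) = 1
P(R) = -24 + R (P(R) = (-97 + 73) + R = -24 + R)
1/(P(Z) + n(315)) = 1/((-24 + 22) + 1) = 1/(-2 + 1) = 1/(-1) = -1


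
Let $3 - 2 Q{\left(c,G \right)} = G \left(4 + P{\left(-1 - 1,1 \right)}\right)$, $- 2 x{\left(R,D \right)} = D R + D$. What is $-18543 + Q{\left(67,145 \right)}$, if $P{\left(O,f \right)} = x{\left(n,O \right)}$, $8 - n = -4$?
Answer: $-19774$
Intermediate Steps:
$n = 12$ ($n = 8 - -4 = 8 + 4 = 12$)
$x{\left(R,D \right)} = - \frac{D}{2} - \frac{D R}{2}$ ($x{\left(R,D \right)} = - \frac{D R + D}{2} = - \frac{D + D R}{2} = - \frac{D}{2} - \frac{D R}{2}$)
$P{\left(O,f \right)} = - \frac{13 O}{2}$ ($P{\left(O,f \right)} = - \frac{O \left(1 + 12\right)}{2} = \left(- \frac{1}{2}\right) O 13 = - \frac{13 O}{2}$)
$Q{\left(c,G \right)} = \frac{3}{2} - \frac{17 G}{2}$ ($Q{\left(c,G \right)} = \frac{3}{2} - \frac{G \left(4 - \frac{13 \left(-1 - 1\right)}{2}\right)}{2} = \frac{3}{2} - \frac{G \left(4 - -13\right)}{2} = \frac{3}{2} - \frac{G \left(4 + 13\right)}{2} = \frac{3}{2} - \frac{G 17}{2} = \frac{3}{2} - \frac{17 G}{2}$)
$-18543 + Q{\left(67,145 \right)} = -18543 + \left(\frac{3}{2} - \frac{2465}{2}\right) = -18543 - 1231 = -19774$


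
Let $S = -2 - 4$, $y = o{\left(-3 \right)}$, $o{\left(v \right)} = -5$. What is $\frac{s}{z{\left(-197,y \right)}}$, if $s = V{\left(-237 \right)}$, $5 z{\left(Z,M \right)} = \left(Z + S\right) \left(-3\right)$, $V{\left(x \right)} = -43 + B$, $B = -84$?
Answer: $- \frac{635}{609} \approx -1.0427$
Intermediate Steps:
$y = -5$
$S = -6$
$V{\left(x \right)} = -127$ ($V{\left(x \right)} = -43 - 84 = -127$)
$z{\left(Z,M \right)} = \frac{18}{5} - \frac{3 Z}{5}$ ($z{\left(Z,M \right)} = \frac{\left(Z - 6\right) \left(-3\right)}{5} = \frac{\left(-6 + Z\right) \left(-3\right)}{5} = \frac{18 - 3 Z}{5} = \frac{18}{5} - \frac{3 Z}{5}$)
$s = -127$
$\frac{s}{z{\left(-197,y \right)}} = - \frac{127}{\frac{18}{5} - - \frac{591}{5}} = - \frac{127}{\frac{18}{5} + \frac{591}{5}} = - \frac{127}{\frac{609}{5}} = \left(-127\right) \frac{5}{609} = - \frac{635}{609}$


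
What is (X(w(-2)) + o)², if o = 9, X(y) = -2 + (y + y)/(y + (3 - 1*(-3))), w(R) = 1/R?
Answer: 5625/121 ≈ 46.488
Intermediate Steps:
w(R) = 1/R
X(y) = -2 + 2*y/(6 + y) (X(y) = -2 + (2*y)/(y + (3 + 3)) = -2 + (2*y)/(y + 6) = -2 + (2*y)/(6 + y) = -2 + 2*y/(6 + y))
(X(w(-2)) + o)² = (-12/(6 + 1/(-2)) + 9)² = (-12/(6 - ½) + 9)² = (-12/11/2 + 9)² = (-12*2/11 + 9)² = (-24/11 + 9)² = (75/11)² = 5625/121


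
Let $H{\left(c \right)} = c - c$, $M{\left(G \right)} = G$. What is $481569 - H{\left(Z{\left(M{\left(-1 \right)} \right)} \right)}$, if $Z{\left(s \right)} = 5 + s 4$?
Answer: $481569$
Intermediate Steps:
$Z{\left(s \right)} = 5 + 4 s$
$H{\left(c \right)} = 0$
$481569 - H{\left(Z{\left(M{\left(-1 \right)} \right)} \right)} = 481569 - 0 = 481569 + 0 = 481569$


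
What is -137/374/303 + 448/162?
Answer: 8457677/3059694 ≈ 2.7642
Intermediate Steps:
-137/374/303 + 448/162 = -137*1/374*(1/303) + 448*(1/162) = -137/374*1/303 + 224/81 = -137/113322 + 224/81 = 8457677/3059694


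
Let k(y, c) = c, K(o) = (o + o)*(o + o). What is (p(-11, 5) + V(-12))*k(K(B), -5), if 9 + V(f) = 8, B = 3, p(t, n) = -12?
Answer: 65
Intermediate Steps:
V(f) = -1 (V(f) = -9 + 8 = -1)
K(o) = 4*o**2 (K(o) = (2*o)*(2*o) = 4*o**2)
(p(-11, 5) + V(-12))*k(K(B), -5) = (-12 - 1)*(-5) = -13*(-5) = 65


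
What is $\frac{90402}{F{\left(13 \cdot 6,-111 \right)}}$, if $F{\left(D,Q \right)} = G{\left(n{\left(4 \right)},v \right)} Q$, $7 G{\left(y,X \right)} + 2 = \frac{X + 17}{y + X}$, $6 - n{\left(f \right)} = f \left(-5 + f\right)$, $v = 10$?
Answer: $\frac{324520}{37} \approx 8770.8$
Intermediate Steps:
$n{\left(f \right)} = 6 - f \left(-5 + f\right)$
$G{\left(y,X \right)} = - \frac{2}{7} + \frac{17 + X}{7 \left(X + y\right)}$ ($G{\left(y,X \right)} = - \frac{2}{7} + \frac{\left(X + 17\right) \frac{1}{y + X}}{7} = - \frac{2}{7} + \frac{\left(17 + X\right) \frac{1}{X + y}}{7} = - \frac{2}{7} + \frac{\frac{1}{X + y} \left(17 + X\right)}{7} = - \frac{2}{7} + \frac{17 + X}{7 \left(X + y\right)}$)
$F{\left(D,Q \right)} = - \frac{13 Q}{140}$ ($F{\left(D,Q \right)} = \frac{17 - 10 - 2 \left(6 - 4^{2} + 5 \cdot 4\right)}{7 \left(10 + \left(6 - 4^{2} + 5 \cdot 4\right)\right)} Q = \frac{17 - 10 - 2 \left(6 - 16 + 20\right)}{7 \left(10 + \left(6 - 16 + 20\right)\right)} Q = \frac{17 - 10 - 20}{7 \left(10 + 10\right)} Q = \frac{17 - 10 - 20}{7 \cdot 20} Q = \frac{1}{7} \cdot \frac{1}{20} \left(-13\right) Q = - \frac{13 Q}{140}$)
$\frac{90402}{F{\left(13 \cdot 6,-111 \right)}} = \frac{90402}{\left(- \frac{13}{140}\right) \left(-111\right)} = \frac{90402}{\frac{1443}{140}} = 90402 \cdot \frac{140}{1443} = \frac{324520}{37}$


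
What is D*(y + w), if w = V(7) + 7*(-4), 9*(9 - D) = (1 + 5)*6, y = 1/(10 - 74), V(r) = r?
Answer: -6725/64 ≈ -105.08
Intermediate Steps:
y = -1/64 (y = 1/(-64) = -1/64 ≈ -0.015625)
D = 5 (D = 9 - (1 + 5)*6/9 = 9 - 2*6/3 = 9 - ⅑*36 = 9 - 4 = 5)
w = -21 (w = 7 + 7*(-4) = 7 - 28 = -21)
D*(y + w) = 5*(-1/64 - 21) = 5*(-1345/64) = -6725/64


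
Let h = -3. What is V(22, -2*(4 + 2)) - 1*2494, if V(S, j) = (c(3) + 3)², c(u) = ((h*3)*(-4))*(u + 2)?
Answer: 30995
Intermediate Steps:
c(u) = 72 + 36*u (c(u) = (-3*3*(-4))*(u + 2) = (-9*(-4))*(2 + u) = 36*(2 + u) = 72 + 36*u)
V(S, j) = 33489 (V(S, j) = ((72 + 36*3) + 3)² = ((72 + 108) + 3)² = (180 + 3)² = 183² = 33489)
V(22, -2*(4 + 2)) - 1*2494 = 33489 - 1*2494 = 33489 - 2494 = 30995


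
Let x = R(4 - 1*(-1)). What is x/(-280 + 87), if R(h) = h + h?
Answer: -10/193 ≈ -0.051813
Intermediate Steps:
R(h) = 2*h
x = 10 (x = 2*(4 - 1*(-1)) = 2*(4 + 1) = 2*5 = 10)
x/(-280 + 87) = 10/(-280 + 87) = 10/(-193) = 10*(-1/193) = -10/193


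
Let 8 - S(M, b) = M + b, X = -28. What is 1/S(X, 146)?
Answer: -1/110 ≈ -0.0090909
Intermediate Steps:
S(M, b) = 8 - M - b (S(M, b) = 8 - (M + b) = 8 + (-M - b) = 8 - M - b)
1/S(X, 146) = 1/(8 - 1*(-28) - 1*146) = 1/(8 + 28 - 146) = 1/(-110) = -1/110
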